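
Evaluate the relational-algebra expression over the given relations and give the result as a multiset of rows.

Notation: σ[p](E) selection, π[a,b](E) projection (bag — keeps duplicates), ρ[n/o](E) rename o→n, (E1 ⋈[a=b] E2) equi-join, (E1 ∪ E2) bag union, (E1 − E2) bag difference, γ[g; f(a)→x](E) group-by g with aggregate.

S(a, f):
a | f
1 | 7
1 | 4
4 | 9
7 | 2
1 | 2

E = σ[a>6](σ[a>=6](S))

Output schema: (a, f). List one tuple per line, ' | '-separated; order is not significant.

Stepwise |·|:
  S → 5
  σ[a>=6](S) → 1
  σ[a>6](σ[a>=6](S)) → 1

== RESULT ==
a | f
7 | 2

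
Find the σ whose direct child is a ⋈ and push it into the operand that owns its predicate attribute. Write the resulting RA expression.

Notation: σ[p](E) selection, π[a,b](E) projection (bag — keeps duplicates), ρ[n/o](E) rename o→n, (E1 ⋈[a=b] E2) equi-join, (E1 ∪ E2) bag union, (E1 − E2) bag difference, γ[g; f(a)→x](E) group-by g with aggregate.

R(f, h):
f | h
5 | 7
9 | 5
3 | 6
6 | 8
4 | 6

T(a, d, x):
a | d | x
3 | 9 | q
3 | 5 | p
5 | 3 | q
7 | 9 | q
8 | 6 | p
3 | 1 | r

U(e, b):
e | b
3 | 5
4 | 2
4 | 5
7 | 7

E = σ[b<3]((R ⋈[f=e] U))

σ filters on b, owned by the right side.
E' = (R ⋈[f=e] σ[b<3](U))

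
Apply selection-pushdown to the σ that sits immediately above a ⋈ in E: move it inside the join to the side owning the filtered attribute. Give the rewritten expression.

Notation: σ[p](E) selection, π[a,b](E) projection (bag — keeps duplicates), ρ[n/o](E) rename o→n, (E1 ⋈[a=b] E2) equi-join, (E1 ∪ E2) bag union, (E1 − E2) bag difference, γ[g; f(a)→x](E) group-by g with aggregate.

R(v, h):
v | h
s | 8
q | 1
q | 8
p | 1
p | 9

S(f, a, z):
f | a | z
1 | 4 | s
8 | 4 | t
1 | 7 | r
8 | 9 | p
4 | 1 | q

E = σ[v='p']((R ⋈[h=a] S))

σ filters on v, owned by the left side.
E' = (σ[v='p'](R) ⋈[h=a] S)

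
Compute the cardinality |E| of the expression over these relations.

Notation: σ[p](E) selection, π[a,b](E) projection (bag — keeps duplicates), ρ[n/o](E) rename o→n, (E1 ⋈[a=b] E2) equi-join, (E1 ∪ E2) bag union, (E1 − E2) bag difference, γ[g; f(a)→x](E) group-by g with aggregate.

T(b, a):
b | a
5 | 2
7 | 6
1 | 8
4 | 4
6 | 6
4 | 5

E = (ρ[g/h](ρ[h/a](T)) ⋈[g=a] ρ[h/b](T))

Subexpression sizes:
  T → 6
  ρ[h/a](T) → 6
  ρ[g/h](ρ[h/a](T)) → 6
  T → 6
  ρ[h/b](T) → 6
  (ρ[g/h](ρ[h/a](T)) ⋈[g=a] ρ[h/b](T)) → 8

|E| = 8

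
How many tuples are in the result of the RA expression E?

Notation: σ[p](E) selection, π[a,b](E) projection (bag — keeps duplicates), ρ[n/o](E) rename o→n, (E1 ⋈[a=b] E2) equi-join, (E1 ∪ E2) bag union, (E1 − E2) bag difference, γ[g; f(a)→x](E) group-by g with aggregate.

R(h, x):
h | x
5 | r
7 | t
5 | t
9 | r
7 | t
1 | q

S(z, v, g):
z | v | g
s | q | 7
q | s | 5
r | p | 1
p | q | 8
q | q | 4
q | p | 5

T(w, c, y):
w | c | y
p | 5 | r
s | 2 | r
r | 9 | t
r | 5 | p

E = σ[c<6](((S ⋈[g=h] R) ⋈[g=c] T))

Subexpression sizes:
  S → 6
  R → 6
  (S ⋈[g=h] R) → 7
  T → 4
  ((S ⋈[g=h] R) ⋈[g=c] T) → 8
  σ[c<6](((S ⋈[g=h] R) ⋈[g=c] T)) → 8

|E| = 8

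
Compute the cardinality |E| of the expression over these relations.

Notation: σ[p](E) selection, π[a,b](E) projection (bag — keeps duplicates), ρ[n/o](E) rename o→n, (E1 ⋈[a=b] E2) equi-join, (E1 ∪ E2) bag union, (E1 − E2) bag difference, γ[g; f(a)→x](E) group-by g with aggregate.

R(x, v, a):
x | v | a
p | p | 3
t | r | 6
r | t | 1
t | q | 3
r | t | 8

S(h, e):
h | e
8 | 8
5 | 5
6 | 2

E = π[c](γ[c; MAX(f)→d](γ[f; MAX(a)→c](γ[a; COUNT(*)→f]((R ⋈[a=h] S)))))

Row counts bottom-up:
  R → 5
  S → 3
  (R ⋈[a=h] S) → 2
  γ[a; COUNT(*)→f]((R ⋈[a=h] S)) → 2
  γ[f; MAX(a)→c](γ[a; COUNT(*)→f]((R ⋈[a=h] S))) → 1
  γ[c; MAX(f)→d](γ[f; MAX(a)→c](γ[a; COUNT(*)→f]((R ⋈[a=h] S)))) → 1
  π[c](γ[c; MAX(f)→d](γ[f; MAX(a)→c](γ[a; COUNT(*)→f]((R ⋈[a=h] S))))) → 1

|E| = 1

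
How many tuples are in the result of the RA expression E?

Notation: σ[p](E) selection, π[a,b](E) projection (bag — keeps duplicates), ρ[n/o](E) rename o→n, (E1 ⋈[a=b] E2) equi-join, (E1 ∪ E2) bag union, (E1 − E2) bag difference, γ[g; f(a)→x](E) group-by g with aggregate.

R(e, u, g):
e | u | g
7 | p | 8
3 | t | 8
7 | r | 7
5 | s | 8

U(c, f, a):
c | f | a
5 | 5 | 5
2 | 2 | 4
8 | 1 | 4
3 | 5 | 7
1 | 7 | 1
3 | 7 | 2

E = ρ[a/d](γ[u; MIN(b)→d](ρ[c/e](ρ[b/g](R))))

Row counts bottom-up:
  R → 4
  ρ[b/g](R) → 4
  ρ[c/e](ρ[b/g](R)) → 4
  γ[u; MIN(b)→d](ρ[c/e](ρ[b/g](R))) → 4
  ρ[a/d](γ[u; MIN(b)→d](ρ[c/e](ρ[b/g](R)))) → 4

|E| = 4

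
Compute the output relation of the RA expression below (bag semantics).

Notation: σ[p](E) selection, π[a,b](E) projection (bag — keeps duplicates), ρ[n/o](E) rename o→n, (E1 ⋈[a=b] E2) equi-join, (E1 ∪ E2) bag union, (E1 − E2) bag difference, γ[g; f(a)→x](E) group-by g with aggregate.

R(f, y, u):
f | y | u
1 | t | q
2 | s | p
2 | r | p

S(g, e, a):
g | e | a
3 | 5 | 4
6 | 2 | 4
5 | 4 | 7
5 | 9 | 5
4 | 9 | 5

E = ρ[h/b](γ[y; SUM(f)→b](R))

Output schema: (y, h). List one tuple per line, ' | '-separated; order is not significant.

Per-node cardinality:
  R → 3
  γ[y; SUM(f)→b](R) → 3
  ρ[h/b](γ[y; SUM(f)→b](R)) → 3

== RESULT ==
y | h
r | 2
s | 2
t | 1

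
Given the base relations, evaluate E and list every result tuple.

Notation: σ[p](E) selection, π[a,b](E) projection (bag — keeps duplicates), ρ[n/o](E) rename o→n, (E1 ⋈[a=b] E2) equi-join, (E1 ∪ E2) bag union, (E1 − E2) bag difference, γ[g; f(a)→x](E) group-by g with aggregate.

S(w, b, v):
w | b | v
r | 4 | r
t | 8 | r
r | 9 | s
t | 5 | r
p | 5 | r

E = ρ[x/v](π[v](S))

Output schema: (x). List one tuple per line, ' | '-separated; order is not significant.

Subexpression sizes:
  S → 5
  π[v](S) → 5
  ρ[x/v](π[v](S)) → 5

== RESULT ==
x
r
r
r
r
s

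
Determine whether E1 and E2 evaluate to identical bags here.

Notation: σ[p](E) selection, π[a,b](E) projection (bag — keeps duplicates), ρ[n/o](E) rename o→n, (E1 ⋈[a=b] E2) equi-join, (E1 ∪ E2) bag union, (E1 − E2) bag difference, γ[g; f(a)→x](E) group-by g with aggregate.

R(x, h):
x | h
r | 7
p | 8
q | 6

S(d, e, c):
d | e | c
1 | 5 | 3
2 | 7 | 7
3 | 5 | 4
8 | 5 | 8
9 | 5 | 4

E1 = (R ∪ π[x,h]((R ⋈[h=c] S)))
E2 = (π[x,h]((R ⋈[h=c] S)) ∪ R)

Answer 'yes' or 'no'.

E1 row counts bottom-up:
  R → 3
  R → 3
  S → 5
  (R ⋈[h=c] S) → 2
  π[x,h]((R ⋈[h=c] S)) → 2
  (R ∪ π[x,h]((R ⋈[h=c] S))) → 5
E2 row counts bottom-up:
  R → 3
  S → 5
  (R ⋈[h=c] S) → 2
  π[x,h]((R ⋈[h=c] S)) → 2
  R → 3
  (π[x,h]((R ⋈[h=c] S)) ∪ R) → 5

E1 and E2 produce the same multiset:
x | h
p | 8
p | 8
q | 6
r | 7
r | 7

yes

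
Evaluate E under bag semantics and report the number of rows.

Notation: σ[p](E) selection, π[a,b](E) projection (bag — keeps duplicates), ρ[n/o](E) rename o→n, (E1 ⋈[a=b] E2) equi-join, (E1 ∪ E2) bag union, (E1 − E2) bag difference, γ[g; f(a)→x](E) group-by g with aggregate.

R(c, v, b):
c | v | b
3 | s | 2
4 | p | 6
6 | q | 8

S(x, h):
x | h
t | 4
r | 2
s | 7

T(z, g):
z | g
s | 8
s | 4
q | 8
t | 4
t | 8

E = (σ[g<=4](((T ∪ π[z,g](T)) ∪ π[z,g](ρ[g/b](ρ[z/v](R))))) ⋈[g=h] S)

Row counts bottom-up:
  T → 5
  T → 5
  π[z,g](T) → 5
  (T ∪ π[z,g](T)) → 10
  R → 3
  ρ[z/v](R) → 3
  ρ[g/b](ρ[z/v](R)) → 3
  π[z,g](ρ[g/b](ρ[z/v](R))) → 3
  ((T ∪ π[z,g](T)) ∪ π[z,g](ρ[g/b](ρ[z/v](R)))) → 13
  σ[g<=4](((T ∪ π[z,g](T)) ∪ π[z,g](ρ[g/b](ρ[z/v](R))))) → 5
  S → 3
  (σ[g<=4](((T ∪ π[z,g](T)) ∪ π[z,g](ρ[g/b](ρ[z/v](R))))) ⋈[g=h] S) → 5

|E| = 5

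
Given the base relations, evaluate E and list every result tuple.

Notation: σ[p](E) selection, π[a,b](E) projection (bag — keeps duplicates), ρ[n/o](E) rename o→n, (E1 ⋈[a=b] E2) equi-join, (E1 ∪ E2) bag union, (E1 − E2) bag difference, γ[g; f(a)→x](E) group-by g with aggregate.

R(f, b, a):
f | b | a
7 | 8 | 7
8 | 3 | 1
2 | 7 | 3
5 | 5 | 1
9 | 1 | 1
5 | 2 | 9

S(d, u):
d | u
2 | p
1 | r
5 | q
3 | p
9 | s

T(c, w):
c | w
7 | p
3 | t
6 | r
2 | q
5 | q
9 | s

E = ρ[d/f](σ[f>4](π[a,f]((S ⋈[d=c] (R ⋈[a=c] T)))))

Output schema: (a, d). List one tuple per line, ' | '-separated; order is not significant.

Subexpression sizes:
  S → 5
  R → 6
  T → 6
  (R ⋈[a=c] T) → 3
  (S ⋈[d=c] (R ⋈[a=c] T)) → 2
  π[a,f]((S ⋈[d=c] (R ⋈[a=c] T))) → 2
  σ[f>4](π[a,f]((S ⋈[d=c] (R ⋈[a=c] T)))) → 1
  ρ[d/f](σ[f>4](π[a,f]((S ⋈[d=c] (R ⋈[a=c] T))))) → 1

== RESULT ==
a | d
9 | 5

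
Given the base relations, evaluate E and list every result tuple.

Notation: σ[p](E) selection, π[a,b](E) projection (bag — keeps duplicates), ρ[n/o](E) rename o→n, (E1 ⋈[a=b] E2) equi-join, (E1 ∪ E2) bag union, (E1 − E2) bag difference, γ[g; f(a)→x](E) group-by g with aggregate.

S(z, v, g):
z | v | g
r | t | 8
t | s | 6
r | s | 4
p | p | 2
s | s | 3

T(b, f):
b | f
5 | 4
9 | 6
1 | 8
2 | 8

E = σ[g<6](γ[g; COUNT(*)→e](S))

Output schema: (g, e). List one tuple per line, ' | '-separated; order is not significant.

Row counts bottom-up:
  S → 5
  γ[g; COUNT(*)→e](S) → 5
  σ[g<6](γ[g; COUNT(*)→e](S)) → 3

== RESULT ==
g | e
2 | 1
3 | 1
4 | 1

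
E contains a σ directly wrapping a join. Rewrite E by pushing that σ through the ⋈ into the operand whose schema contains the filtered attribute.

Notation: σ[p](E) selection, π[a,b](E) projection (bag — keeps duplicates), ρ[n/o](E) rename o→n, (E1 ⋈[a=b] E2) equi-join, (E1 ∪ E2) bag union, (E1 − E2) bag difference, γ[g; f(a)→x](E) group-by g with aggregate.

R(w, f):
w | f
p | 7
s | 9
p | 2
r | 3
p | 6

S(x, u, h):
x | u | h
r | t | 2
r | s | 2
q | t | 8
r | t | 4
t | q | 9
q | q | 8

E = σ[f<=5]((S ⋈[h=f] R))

σ filters on f, owned by the right side.
E' = (S ⋈[h=f] σ[f<=5](R))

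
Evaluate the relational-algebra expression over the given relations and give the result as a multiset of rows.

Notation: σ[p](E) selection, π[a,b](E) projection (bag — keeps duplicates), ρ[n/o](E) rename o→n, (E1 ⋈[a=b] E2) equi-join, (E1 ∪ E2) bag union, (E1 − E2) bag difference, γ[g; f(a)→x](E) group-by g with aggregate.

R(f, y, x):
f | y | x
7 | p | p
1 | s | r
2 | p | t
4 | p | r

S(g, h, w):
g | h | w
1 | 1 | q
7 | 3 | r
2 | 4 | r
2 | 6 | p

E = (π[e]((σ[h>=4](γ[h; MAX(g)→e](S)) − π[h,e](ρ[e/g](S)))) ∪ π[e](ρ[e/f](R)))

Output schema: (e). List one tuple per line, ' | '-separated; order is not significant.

Per-node cardinality:
  S → 4
  γ[h; MAX(g)→e](S) → 4
  σ[h>=4](γ[h; MAX(g)→e](S)) → 2
  S → 4
  ρ[e/g](S) → 4
  π[h,e](ρ[e/g](S)) → 4
  (σ[h>=4](γ[h; MAX(g)→e](S)) − π[h,e](ρ[e/g](S))) → 0
  π[e]((σ[h>=4](γ[h; MAX(g)→e](S)) − π[h,e](ρ[e/g](S)))) → 0
  R → 4
  ρ[e/f](R) → 4
  π[e](ρ[e/f](R)) → 4
  (π[e]((σ[h>=4](γ[h; MAX(g)→e](S)) − π[h,e](ρ[e/g](S)))) ∪ π[e](ρ[e/f](R))) → 4

== RESULT ==
e
1
2
4
7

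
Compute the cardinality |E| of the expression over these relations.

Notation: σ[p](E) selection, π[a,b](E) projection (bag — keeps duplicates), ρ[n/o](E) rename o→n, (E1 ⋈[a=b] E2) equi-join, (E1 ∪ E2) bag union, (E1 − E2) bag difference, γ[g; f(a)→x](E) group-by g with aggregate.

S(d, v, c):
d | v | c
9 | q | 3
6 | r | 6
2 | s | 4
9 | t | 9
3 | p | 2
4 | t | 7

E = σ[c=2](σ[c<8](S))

Per-node cardinality:
  S → 6
  σ[c<8](S) → 5
  σ[c=2](σ[c<8](S)) → 1

|E| = 1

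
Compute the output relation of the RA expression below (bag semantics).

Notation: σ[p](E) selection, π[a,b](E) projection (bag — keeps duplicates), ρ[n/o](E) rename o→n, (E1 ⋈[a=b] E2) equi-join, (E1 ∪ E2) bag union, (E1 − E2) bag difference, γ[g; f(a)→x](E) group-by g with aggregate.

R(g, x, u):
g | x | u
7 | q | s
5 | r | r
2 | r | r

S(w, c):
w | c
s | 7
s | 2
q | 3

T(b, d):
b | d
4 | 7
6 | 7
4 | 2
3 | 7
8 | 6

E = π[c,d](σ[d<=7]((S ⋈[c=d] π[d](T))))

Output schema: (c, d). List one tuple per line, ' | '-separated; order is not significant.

Subexpression sizes:
  S → 3
  T → 5
  π[d](T) → 5
  (S ⋈[c=d] π[d](T)) → 4
  σ[d<=7]((S ⋈[c=d] π[d](T))) → 4
  π[c,d](σ[d<=7]((S ⋈[c=d] π[d](T)))) → 4

== RESULT ==
c | d
2 | 2
7 | 7
7 | 7
7 | 7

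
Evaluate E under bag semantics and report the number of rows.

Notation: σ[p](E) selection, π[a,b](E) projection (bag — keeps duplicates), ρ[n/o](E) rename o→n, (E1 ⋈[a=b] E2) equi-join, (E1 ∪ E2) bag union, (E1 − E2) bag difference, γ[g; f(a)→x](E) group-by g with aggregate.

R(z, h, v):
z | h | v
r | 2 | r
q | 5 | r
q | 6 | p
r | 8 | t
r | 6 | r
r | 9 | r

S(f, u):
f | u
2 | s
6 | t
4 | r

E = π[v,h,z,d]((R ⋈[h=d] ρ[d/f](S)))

Row counts bottom-up:
  R → 6
  S → 3
  ρ[d/f](S) → 3
  (R ⋈[h=d] ρ[d/f](S)) → 3
  π[v,h,z,d]((R ⋈[h=d] ρ[d/f](S))) → 3

|E| = 3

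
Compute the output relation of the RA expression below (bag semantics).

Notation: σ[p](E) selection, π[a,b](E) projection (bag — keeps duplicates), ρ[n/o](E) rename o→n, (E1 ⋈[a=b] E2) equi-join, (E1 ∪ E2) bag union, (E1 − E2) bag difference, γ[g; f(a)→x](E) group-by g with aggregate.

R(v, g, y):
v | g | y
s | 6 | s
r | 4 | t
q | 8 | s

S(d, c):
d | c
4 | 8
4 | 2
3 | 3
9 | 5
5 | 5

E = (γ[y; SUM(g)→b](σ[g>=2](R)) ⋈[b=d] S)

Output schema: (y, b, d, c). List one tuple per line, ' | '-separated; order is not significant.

Row counts bottom-up:
  R → 3
  σ[g>=2](R) → 3
  γ[y; SUM(g)→b](σ[g>=2](R)) → 2
  S → 5
  (γ[y; SUM(g)→b](σ[g>=2](R)) ⋈[b=d] S) → 2

== RESULT ==
y | b | d | c
t | 4 | 4 | 2
t | 4 | 4 | 8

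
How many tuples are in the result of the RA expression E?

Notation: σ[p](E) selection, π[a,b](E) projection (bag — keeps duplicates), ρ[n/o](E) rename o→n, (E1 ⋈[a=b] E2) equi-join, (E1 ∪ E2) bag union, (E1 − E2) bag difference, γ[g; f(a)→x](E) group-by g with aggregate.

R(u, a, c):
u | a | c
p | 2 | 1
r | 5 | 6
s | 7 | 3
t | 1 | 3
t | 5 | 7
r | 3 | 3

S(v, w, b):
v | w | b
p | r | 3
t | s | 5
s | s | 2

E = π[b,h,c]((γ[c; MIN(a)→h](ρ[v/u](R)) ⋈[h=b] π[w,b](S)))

Subexpression sizes:
  R → 6
  ρ[v/u](R) → 6
  γ[c; MIN(a)→h](ρ[v/u](R)) → 4
  S → 3
  π[w,b](S) → 3
  (γ[c; MIN(a)→h](ρ[v/u](R)) ⋈[h=b] π[w,b](S)) → 3
  π[b,h,c]((γ[c; MIN(a)→h](ρ[v/u](R)) ⋈[h=b] π[w,b](S))) → 3

|E| = 3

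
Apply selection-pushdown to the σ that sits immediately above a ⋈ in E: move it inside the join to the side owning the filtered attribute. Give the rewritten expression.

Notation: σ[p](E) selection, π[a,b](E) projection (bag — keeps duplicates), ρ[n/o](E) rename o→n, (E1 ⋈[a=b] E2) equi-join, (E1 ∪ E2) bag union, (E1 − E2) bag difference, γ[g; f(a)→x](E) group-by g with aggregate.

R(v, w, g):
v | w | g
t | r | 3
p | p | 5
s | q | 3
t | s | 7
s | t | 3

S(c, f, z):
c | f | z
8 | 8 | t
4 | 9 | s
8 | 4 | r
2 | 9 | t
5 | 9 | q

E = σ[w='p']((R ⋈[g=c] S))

σ filters on w, owned by the left side.
E' = (σ[w='p'](R) ⋈[g=c] S)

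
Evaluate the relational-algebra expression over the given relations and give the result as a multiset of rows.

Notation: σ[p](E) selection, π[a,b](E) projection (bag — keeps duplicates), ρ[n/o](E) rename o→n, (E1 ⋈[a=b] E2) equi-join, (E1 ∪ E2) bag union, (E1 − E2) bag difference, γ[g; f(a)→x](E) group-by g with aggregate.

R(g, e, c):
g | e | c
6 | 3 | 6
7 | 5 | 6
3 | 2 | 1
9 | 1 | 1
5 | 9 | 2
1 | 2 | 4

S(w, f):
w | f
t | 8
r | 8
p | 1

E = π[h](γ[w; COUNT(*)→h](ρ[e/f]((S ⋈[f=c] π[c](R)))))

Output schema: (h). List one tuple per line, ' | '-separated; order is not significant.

Subexpression sizes:
  S → 3
  R → 6
  π[c](R) → 6
  (S ⋈[f=c] π[c](R)) → 2
  ρ[e/f]((S ⋈[f=c] π[c](R))) → 2
  γ[w; COUNT(*)→h](ρ[e/f]((S ⋈[f=c] π[c](R)))) → 1
  π[h](γ[w; COUNT(*)→h](ρ[e/f]((S ⋈[f=c] π[c](R))))) → 1

== RESULT ==
h
2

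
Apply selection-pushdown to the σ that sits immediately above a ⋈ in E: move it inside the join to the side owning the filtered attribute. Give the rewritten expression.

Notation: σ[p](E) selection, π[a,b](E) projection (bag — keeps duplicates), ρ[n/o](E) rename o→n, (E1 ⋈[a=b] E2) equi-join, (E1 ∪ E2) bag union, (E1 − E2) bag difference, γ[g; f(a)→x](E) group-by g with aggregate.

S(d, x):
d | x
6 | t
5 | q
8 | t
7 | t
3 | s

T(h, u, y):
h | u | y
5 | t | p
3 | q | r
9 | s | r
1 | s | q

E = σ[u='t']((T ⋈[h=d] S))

σ filters on u, owned by the left side.
E' = (σ[u='t'](T) ⋈[h=d] S)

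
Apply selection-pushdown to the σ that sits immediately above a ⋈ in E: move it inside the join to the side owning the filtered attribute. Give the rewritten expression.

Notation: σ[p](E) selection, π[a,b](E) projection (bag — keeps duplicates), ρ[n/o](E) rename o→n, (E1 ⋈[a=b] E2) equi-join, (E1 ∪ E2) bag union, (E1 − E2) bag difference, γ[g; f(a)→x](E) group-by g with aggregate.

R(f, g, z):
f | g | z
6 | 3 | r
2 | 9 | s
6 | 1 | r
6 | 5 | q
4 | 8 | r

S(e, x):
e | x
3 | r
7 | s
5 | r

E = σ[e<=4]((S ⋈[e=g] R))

σ filters on e, owned by the left side.
E' = (σ[e<=4](S) ⋈[e=g] R)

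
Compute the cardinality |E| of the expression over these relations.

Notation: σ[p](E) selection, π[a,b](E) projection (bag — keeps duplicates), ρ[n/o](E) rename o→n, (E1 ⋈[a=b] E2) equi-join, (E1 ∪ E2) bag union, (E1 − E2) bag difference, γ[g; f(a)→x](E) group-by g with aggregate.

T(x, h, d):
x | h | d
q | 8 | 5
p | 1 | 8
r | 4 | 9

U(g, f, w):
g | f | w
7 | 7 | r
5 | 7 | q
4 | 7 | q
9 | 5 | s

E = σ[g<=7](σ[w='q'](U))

Stepwise |·|:
  U → 4
  σ[w='q'](U) → 2
  σ[g<=7](σ[w='q'](U)) → 2

|E| = 2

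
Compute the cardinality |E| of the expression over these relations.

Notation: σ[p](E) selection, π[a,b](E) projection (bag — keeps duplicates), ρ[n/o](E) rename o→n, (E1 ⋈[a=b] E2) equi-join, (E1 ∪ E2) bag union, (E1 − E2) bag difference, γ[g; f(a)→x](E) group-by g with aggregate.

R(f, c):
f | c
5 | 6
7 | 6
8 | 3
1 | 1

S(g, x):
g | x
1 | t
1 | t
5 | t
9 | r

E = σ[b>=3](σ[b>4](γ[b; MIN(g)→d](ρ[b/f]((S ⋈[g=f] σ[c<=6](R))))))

Subexpression sizes:
  S → 4
  R → 4
  σ[c<=6](R) → 4
  (S ⋈[g=f] σ[c<=6](R)) → 3
  ρ[b/f]((S ⋈[g=f] σ[c<=6](R))) → 3
  γ[b; MIN(g)→d](ρ[b/f]((S ⋈[g=f] σ[c<=6](R)))) → 2
  σ[b>4](γ[b; MIN(g)→d](ρ[b/f]((S ⋈[g=f] σ[c<=6](R))))) → 1
  σ[b>=3](σ[b>4](γ[b; MIN(g)→d](ρ[b/f]((S ⋈[g=f] σ[c<=6](R)))))) → 1

|E| = 1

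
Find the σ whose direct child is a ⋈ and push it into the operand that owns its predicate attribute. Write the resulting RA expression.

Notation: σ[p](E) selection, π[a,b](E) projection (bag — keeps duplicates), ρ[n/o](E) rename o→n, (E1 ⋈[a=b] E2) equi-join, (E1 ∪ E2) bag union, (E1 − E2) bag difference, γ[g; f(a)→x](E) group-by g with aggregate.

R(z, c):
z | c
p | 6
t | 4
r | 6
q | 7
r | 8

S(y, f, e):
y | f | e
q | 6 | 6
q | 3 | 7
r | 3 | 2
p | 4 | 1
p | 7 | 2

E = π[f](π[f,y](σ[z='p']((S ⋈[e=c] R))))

σ filters on z, owned by the right side.
E' = π[f](π[f,y]((S ⋈[e=c] σ[z='p'](R))))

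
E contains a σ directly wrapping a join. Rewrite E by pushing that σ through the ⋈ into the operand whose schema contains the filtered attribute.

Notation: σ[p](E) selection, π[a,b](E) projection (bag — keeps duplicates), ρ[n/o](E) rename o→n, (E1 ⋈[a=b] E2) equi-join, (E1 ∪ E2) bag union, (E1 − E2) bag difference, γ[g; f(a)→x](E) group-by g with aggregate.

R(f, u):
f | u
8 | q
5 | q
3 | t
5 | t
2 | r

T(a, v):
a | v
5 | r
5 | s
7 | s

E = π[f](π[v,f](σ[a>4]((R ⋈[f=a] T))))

σ filters on a, owned by the right side.
E' = π[f](π[v,f]((R ⋈[f=a] σ[a>4](T))))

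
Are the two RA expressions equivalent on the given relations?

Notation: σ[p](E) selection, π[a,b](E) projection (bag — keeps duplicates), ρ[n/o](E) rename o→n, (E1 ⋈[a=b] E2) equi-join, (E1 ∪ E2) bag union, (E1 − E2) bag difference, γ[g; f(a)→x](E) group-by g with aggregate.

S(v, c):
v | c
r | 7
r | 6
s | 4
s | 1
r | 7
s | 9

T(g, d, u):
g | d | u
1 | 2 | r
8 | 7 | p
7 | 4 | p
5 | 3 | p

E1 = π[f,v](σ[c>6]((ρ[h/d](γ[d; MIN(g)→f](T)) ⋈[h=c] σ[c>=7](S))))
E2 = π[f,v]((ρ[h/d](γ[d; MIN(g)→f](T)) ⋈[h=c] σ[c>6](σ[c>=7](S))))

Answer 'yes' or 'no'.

E1 per-node cardinality:
  T → 4
  γ[d; MIN(g)→f](T) → 4
  ρ[h/d](γ[d; MIN(g)→f](T)) → 4
  S → 6
  σ[c>=7](S) → 3
  (ρ[h/d](γ[d; MIN(g)→f](T)) ⋈[h=c] σ[c>=7](S)) → 2
  σ[c>6]((ρ[h/d](γ[d; MIN(g)→f](T)) ⋈[h=c] σ[c>=7](S))) → 2
  π[f,v](σ[c>6]((ρ[h/d](γ[d; MIN(g)→f](T)) ⋈[h=c] σ[c>=7](S)))) → 2
E2 per-node cardinality:
  T → 4
  γ[d; MIN(g)→f](T) → 4
  ρ[h/d](γ[d; MIN(g)→f](T)) → 4
  S → 6
  σ[c>=7](S) → 3
  σ[c>6](σ[c>=7](S)) → 3
  (ρ[h/d](γ[d; MIN(g)→f](T)) ⋈[h=c] σ[c>6](σ[c>=7](S))) → 2
  π[f,v]((ρ[h/d](γ[d; MIN(g)→f](T)) ⋈[h=c] σ[c>6](σ[c>=7](S)))) → 2

E1 and E2 produce the same multiset:
f | v
8 | r
8 | r

yes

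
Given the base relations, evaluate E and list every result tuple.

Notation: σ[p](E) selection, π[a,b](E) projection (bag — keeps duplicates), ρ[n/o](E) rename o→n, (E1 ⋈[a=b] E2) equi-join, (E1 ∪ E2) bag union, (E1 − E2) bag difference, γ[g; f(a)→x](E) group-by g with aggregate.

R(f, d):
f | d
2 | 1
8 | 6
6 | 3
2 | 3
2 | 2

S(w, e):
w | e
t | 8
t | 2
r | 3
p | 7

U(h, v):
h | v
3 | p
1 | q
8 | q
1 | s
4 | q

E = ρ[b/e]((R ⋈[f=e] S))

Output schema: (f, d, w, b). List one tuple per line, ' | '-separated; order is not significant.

Row counts bottom-up:
  R → 5
  S → 4
  (R ⋈[f=e] S) → 4
  ρ[b/e]((R ⋈[f=e] S)) → 4

== RESULT ==
f | d | w | b
2 | 1 | t | 2
2 | 2 | t | 2
2 | 3 | t | 2
8 | 6 | t | 8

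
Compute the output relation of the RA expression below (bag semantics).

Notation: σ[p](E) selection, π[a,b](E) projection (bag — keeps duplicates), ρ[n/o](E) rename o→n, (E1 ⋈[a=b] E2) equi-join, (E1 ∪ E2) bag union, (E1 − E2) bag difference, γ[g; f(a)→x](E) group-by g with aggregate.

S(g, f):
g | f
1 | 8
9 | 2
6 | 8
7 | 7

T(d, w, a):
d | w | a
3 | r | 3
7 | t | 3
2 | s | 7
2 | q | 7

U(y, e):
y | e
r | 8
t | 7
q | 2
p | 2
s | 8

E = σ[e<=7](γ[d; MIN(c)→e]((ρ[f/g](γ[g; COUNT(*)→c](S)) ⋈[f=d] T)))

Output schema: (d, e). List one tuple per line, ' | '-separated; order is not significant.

Row counts bottom-up:
  S → 4
  γ[g; COUNT(*)→c](S) → 4
  ρ[f/g](γ[g; COUNT(*)→c](S)) → 4
  T → 4
  (ρ[f/g](γ[g; COUNT(*)→c](S)) ⋈[f=d] T) → 1
  γ[d; MIN(c)→e]((ρ[f/g](γ[g; COUNT(*)→c](S)) ⋈[f=d] T)) → 1
  σ[e<=7](γ[d; MIN(c)→e]((ρ[f/g](γ[g; COUNT(*)→c](S)) ⋈[f=d] T))) → 1

== RESULT ==
d | e
7 | 1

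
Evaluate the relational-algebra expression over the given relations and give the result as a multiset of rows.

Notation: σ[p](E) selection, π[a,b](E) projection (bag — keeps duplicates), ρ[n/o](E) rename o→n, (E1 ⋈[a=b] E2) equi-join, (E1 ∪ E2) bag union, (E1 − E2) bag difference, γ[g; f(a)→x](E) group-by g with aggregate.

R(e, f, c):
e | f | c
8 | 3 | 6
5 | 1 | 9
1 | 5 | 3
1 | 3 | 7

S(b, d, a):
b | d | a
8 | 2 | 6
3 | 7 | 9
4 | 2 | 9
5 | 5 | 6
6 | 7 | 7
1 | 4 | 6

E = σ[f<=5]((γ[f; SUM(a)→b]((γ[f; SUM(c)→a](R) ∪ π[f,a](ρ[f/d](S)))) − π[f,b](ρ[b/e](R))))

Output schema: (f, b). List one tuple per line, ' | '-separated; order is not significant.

Subexpression sizes:
  R → 4
  γ[f; SUM(c)→a](R) → 3
  S → 6
  ρ[f/d](S) → 6
  π[f,a](ρ[f/d](S)) → 6
  (γ[f; SUM(c)→a](R) ∪ π[f,a](ρ[f/d](S))) → 9
  γ[f; SUM(a)→b]((γ[f; SUM(c)→a](R) ∪ π[f,a](ρ[f/d](S)))) → 6
  R → 4
  ρ[b/e](R) → 4
  π[f,b](ρ[b/e](R)) → 4
  (γ[f; SUM(a)→b]((γ[f; SUM(c)→a](R) ∪ π[f,a](ρ[f/d](S)))) − π[f,b](ρ[b/e](R))) → 6
  σ[f<=5]((γ[f; SUM(a)→b]((γ[f; SUM(c)→a](R) ∪ π[f,a](ρ[f/d](S)))) − π[f,b](ρ[b/e](R)))) → 5

== RESULT ==
f | b
1 | 9
2 | 15
3 | 13
4 | 6
5 | 9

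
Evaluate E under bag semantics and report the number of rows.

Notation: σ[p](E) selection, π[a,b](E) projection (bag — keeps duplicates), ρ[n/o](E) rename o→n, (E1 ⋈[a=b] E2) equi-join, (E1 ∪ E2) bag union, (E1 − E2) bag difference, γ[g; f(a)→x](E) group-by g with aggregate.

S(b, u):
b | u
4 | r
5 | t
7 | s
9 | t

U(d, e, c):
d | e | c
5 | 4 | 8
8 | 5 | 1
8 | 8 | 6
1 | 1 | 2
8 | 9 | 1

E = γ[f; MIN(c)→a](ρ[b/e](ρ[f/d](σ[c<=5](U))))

Row counts bottom-up:
  U → 5
  σ[c<=5](U) → 3
  ρ[f/d](σ[c<=5](U)) → 3
  ρ[b/e](ρ[f/d](σ[c<=5](U))) → 3
  γ[f; MIN(c)→a](ρ[b/e](ρ[f/d](σ[c<=5](U)))) → 2

|E| = 2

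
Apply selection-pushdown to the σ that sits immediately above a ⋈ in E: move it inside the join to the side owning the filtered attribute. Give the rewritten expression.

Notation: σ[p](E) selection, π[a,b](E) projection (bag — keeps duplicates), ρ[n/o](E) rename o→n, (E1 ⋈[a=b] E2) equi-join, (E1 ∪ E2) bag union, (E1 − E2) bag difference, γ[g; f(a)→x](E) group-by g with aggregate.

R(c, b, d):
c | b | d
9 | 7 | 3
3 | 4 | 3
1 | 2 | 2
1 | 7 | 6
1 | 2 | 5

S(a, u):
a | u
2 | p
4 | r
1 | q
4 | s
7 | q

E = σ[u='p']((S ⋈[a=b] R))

σ filters on u, owned by the left side.
E' = (σ[u='p'](S) ⋈[a=b] R)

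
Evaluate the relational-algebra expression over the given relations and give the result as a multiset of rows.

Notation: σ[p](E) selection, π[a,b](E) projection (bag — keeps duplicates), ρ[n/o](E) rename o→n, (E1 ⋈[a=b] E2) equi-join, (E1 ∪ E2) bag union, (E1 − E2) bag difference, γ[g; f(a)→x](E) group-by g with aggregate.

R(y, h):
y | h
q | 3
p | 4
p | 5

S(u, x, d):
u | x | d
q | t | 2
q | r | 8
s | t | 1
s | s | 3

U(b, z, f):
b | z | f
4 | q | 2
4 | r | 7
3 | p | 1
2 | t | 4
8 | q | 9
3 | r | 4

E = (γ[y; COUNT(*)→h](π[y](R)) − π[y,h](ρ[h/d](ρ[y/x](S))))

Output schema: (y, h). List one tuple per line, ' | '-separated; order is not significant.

Stepwise |·|:
  R → 3
  π[y](R) → 3
  γ[y; COUNT(*)→h](π[y](R)) → 2
  S → 4
  ρ[y/x](S) → 4
  ρ[h/d](ρ[y/x](S)) → 4
  π[y,h](ρ[h/d](ρ[y/x](S))) → 4
  (γ[y; COUNT(*)→h](π[y](R)) − π[y,h](ρ[h/d](ρ[y/x](S)))) → 2

== RESULT ==
y | h
p | 2
q | 1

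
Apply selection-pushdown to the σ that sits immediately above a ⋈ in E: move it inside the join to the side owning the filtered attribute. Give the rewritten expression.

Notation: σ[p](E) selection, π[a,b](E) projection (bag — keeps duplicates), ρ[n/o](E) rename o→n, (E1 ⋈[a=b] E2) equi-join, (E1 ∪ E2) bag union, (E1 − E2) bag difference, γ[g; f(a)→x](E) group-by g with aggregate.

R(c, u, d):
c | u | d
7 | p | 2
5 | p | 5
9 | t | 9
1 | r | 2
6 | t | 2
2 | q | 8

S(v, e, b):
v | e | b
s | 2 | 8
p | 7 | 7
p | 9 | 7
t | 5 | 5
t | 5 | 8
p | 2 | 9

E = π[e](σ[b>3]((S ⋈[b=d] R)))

σ filters on b, owned by the left side.
E' = π[e]((σ[b>3](S) ⋈[b=d] R))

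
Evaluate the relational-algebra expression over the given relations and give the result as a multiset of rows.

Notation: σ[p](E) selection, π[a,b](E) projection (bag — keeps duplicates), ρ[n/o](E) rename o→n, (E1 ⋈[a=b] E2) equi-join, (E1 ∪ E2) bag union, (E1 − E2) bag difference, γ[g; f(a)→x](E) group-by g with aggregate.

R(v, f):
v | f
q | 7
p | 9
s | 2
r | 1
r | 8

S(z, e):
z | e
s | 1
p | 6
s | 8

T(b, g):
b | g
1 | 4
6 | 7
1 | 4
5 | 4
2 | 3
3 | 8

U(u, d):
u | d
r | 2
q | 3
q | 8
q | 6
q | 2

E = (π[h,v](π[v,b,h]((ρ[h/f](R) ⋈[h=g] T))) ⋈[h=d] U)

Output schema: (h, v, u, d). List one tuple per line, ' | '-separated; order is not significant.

Stepwise |·|:
  R → 5
  ρ[h/f](R) → 5
  T → 6
  (ρ[h/f](R) ⋈[h=g] T) → 2
  π[v,b,h]((ρ[h/f](R) ⋈[h=g] T)) → 2
  π[h,v](π[v,b,h]((ρ[h/f](R) ⋈[h=g] T))) → 2
  U → 5
  (π[h,v](π[v,b,h]((ρ[h/f](R) ⋈[h=g] T))) ⋈[h=d] U) → 1

== RESULT ==
h | v | u | d
8 | r | q | 8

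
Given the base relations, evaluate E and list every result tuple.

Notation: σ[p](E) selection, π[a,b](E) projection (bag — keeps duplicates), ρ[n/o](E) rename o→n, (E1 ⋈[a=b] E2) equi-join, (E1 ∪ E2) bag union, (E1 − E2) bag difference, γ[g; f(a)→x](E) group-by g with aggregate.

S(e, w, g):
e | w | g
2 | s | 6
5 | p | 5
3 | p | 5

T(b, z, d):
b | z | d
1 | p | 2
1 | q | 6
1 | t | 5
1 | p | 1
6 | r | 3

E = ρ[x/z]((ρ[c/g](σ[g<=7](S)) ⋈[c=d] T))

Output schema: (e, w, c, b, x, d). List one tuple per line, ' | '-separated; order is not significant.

Subexpression sizes:
  S → 3
  σ[g<=7](S) → 3
  ρ[c/g](σ[g<=7](S)) → 3
  T → 5
  (ρ[c/g](σ[g<=7](S)) ⋈[c=d] T) → 3
  ρ[x/z]((ρ[c/g](σ[g<=7](S)) ⋈[c=d] T)) → 3

== RESULT ==
e | w | c | b | x | d
2 | s | 6 | 1 | q | 6
3 | p | 5 | 1 | t | 5
5 | p | 5 | 1 | t | 5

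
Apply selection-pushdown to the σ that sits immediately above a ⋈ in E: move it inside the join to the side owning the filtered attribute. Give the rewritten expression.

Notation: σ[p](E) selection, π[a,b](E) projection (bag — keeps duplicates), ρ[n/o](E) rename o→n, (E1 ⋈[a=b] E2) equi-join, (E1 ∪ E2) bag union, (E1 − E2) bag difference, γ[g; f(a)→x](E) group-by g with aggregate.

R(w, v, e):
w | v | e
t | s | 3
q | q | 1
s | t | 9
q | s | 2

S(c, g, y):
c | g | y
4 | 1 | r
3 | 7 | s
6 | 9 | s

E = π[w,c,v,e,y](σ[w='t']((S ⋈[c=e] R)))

σ filters on w, owned by the right side.
E' = π[w,c,v,e,y]((S ⋈[c=e] σ[w='t'](R)))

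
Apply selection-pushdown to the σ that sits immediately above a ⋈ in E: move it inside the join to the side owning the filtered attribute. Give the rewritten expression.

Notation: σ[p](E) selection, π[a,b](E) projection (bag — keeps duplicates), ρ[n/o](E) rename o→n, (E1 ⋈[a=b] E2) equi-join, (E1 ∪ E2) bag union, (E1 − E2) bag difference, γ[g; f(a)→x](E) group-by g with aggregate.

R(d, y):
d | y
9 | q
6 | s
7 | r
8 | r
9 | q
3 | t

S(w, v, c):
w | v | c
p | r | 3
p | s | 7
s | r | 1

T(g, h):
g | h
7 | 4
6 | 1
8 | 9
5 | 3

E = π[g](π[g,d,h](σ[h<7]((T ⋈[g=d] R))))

σ filters on h, owned by the left side.
E' = π[g](π[g,d,h]((σ[h<7](T) ⋈[g=d] R)))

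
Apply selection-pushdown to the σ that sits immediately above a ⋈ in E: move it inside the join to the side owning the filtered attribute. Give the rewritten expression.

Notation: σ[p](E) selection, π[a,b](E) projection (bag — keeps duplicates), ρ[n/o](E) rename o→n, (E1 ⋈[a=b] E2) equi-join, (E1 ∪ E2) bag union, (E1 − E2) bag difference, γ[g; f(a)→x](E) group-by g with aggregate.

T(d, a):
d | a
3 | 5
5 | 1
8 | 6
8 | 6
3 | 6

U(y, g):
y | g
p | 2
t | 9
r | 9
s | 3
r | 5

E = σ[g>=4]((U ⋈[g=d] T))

σ filters on g, owned by the left side.
E' = (σ[g>=4](U) ⋈[g=d] T)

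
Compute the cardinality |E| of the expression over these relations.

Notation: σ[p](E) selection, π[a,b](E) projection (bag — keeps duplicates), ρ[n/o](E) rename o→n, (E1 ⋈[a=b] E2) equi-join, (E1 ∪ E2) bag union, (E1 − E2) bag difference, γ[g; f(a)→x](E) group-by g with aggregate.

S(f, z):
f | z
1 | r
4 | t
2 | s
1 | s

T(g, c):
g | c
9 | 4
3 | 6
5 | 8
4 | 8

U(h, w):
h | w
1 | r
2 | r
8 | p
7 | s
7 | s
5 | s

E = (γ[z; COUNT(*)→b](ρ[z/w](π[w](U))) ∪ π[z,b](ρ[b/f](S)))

Stepwise |·|:
  U → 6
  π[w](U) → 6
  ρ[z/w](π[w](U)) → 6
  γ[z; COUNT(*)→b](ρ[z/w](π[w](U))) → 3
  S → 4
  ρ[b/f](S) → 4
  π[z,b](ρ[b/f](S)) → 4
  (γ[z; COUNT(*)→b](ρ[z/w](π[w](U))) ∪ π[z,b](ρ[b/f](S))) → 7

|E| = 7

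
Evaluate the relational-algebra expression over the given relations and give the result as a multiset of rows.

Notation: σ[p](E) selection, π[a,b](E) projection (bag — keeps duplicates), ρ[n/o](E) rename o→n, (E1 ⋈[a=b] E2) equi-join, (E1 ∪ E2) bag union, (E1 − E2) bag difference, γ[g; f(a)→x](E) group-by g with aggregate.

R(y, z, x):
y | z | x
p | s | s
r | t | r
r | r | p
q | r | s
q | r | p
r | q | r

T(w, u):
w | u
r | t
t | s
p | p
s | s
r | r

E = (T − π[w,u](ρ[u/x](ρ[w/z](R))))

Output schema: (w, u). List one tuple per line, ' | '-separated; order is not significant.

Per-node cardinality:
  T → 5
  R → 6
  ρ[w/z](R) → 6
  ρ[u/x](ρ[w/z](R)) → 6
  π[w,u](ρ[u/x](ρ[w/z](R))) → 6
  (T − π[w,u](ρ[u/x](ρ[w/z](R)))) → 4

== RESULT ==
w | u
p | p
r | r
r | t
t | s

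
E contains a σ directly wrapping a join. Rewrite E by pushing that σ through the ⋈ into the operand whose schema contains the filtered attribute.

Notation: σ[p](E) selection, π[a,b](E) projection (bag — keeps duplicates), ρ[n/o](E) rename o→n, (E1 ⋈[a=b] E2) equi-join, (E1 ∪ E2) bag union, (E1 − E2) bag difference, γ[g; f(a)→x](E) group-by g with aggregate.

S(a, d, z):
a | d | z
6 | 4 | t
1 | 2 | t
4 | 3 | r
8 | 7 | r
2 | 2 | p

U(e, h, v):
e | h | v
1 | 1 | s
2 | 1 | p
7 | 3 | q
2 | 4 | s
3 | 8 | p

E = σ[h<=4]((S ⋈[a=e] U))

σ filters on h, owned by the right side.
E' = (S ⋈[a=e] σ[h<=4](U))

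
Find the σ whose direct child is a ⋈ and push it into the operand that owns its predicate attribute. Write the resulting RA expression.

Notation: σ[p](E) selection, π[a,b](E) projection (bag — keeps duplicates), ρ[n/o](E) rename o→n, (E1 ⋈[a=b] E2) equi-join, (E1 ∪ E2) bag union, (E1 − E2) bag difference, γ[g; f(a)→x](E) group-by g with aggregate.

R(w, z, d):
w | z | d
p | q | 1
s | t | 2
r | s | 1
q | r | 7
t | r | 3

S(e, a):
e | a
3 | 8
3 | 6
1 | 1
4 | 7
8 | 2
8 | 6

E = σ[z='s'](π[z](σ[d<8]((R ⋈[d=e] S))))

σ filters on d, owned by the left side.
E' = σ[z='s'](π[z]((σ[d<8](R) ⋈[d=e] S)))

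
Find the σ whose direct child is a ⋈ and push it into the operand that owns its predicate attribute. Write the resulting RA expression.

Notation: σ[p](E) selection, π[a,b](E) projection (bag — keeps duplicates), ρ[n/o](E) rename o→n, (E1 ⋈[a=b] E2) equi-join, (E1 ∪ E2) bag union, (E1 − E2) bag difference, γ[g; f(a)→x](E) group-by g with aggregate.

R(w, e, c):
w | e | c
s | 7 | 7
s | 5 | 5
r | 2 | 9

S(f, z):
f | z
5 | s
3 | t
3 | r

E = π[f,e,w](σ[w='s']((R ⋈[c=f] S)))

σ filters on w, owned by the left side.
E' = π[f,e,w]((σ[w='s'](R) ⋈[c=f] S))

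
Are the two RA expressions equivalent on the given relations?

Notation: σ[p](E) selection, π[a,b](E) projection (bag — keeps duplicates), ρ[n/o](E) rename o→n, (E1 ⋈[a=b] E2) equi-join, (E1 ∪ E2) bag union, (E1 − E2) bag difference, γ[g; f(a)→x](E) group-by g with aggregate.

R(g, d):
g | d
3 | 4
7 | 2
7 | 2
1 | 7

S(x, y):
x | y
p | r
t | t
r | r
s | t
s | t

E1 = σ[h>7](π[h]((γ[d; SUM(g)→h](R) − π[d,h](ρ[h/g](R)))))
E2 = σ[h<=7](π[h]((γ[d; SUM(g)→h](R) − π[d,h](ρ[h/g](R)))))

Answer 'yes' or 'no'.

E1 subexpression sizes:
  R → 4
  γ[d; SUM(g)→h](R) → 3
  R → 4
  ρ[h/g](R) → 4
  π[d,h](ρ[h/g](R)) → 4
  (γ[d; SUM(g)→h](R) − π[d,h](ρ[h/g](R))) → 1
  π[h]((γ[d; SUM(g)→h](R) − π[d,h](ρ[h/g](R)))) → 1
  σ[h>7](π[h]((γ[d; SUM(g)→h](R) − π[d,h](ρ[h/g](R))))) → 1
E2 subexpression sizes:
  R → 4
  γ[d; SUM(g)→h](R) → 3
  R → 4
  ρ[h/g](R) → 4
  π[d,h](ρ[h/g](R)) → 4
  (γ[d; SUM(g)→h](R) − π[d,h](ρ[h/g](R))) → 1
  π[h]((γ[d; SUM(g)→h](R) − π[d,h](ρ[h/g](R)))) → 1
  σ[h<=7](π[h]((γ[d; SUM(g)→h](R) − π[d,h](ρ[h/g](R))))) → 0

E1 result:
h
14
E2 result:
h
(0 rows)
Witness: (14,) appears 1× in E1 but 0× in E2.

no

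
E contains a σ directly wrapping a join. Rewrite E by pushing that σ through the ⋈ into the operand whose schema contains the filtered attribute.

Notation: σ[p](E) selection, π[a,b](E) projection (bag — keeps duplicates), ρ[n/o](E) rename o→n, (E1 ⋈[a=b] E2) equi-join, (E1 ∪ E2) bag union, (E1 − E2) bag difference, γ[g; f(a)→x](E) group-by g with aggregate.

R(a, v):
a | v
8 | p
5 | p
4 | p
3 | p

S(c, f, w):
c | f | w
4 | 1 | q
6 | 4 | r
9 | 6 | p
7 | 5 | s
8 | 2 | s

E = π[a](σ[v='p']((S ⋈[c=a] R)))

σ filters on v, owned by the right side.
E' = π[a]((S ⋈[c=a] σ[v='p'](R)))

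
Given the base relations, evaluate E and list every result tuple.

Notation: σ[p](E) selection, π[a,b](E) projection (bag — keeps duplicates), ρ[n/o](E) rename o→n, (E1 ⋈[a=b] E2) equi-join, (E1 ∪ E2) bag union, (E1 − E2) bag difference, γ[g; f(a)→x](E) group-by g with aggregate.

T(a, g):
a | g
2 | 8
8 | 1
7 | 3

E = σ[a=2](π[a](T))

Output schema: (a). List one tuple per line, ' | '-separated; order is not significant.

Row counts bottom-up:
  T → 3
  π[a](T) → 3
  σ[a=2](π[a](T)) → 1

== RESULT ==
a
2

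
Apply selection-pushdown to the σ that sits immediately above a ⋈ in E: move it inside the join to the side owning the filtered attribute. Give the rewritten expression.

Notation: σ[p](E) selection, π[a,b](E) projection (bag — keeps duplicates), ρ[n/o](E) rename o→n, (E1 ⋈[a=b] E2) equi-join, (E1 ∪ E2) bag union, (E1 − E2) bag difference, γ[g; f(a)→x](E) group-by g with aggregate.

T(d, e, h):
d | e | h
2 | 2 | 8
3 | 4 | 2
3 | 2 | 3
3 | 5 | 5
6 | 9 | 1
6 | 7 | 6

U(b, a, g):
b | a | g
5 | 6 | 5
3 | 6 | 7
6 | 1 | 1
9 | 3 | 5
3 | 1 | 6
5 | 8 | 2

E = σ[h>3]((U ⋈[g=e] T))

σ filters on h, owned by the right side.
E' = (U ⋈[g=e] σ[h>3](T))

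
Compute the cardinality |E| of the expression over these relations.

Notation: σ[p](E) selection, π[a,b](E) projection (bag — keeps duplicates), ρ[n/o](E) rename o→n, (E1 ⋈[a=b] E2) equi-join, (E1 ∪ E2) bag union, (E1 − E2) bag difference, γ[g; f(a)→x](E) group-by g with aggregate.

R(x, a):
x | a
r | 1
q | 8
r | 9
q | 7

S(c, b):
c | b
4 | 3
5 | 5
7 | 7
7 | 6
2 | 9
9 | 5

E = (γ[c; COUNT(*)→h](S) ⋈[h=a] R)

Per-node cardinality:
  S → 6
  γ[c; COUNT(*)→h](S) → 5
  R → 4
  (γ[c; COUNT(*)→h](S) ⋈[h=a] R) → 4

|E| = 4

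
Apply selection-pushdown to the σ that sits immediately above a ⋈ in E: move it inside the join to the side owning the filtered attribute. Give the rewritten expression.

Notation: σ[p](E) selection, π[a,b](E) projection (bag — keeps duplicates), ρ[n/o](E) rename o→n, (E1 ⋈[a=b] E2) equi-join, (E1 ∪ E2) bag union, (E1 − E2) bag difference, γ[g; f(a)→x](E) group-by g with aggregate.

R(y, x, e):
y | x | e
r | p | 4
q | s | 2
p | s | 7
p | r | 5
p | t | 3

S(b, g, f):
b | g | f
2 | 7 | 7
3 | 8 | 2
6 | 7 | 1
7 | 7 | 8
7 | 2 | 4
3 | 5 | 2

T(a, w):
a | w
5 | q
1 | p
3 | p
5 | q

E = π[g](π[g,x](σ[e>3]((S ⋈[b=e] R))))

σ filters on e, owned by the right side.
E' = π[g](π[g,x]((S ⋈[b=e] σ[e>3](R))))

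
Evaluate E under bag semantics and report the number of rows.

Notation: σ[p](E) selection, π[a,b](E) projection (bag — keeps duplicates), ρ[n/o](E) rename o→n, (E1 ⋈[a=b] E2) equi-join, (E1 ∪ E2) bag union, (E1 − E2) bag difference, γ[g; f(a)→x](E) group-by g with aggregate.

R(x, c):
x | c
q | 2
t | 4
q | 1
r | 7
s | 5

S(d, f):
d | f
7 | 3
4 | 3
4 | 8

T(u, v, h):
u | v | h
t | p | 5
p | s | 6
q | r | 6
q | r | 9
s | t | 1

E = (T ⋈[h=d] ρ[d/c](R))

Per-node cardinality:
  T → 5
  R → 5
  ρ[d/c](R) → 5
  (T ⋈[h=d] ρ[d/c](R)) → 2

|E| = 2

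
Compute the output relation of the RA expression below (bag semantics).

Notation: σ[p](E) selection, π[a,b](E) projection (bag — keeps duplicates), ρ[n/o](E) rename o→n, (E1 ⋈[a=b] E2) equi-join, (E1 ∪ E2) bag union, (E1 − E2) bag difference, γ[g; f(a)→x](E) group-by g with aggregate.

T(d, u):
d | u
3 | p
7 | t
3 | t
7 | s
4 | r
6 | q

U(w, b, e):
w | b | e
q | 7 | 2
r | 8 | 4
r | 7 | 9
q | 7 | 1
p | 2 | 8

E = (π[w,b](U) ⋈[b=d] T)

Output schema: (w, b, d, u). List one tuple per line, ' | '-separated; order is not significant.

Stepwise |·|:
  U → 5
  π[w,b](U) → 5
  T → 6
  (π[w,b](U) ⋈[b=d] T) → 6

== RESULT ==
w | b | d | u
q | 7 | 7 | s
q | 7 | 7 | s
q | 7 | 7 | t
q | 7 | 7 | t
r | 7 | 7 | s
r | 7 | 7 | t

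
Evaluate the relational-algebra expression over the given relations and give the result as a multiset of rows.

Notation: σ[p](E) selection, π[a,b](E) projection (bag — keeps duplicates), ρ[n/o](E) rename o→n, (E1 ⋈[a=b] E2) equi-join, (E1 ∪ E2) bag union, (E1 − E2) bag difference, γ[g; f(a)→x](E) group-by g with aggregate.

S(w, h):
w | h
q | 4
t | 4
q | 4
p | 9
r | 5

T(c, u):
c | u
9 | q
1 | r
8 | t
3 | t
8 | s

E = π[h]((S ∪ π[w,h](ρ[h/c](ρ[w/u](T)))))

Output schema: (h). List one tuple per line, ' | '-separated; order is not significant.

Subexpression sizes:
  S → 5
  T → 5
  ρ[w/u](T) → 5
  ρ[h/c](ρ[w/u](T)) → 5
  π[w,h](ρ[h/c](ρ[w/u](T))) → 5
  (S ∪ π[w,h](ρ[h/c](ρ[w/u](T)))) → 10
  π[h]((S ∪ π[w,h](ρ[h/c](ρ[w/u](T))))) → 10

== RESULT ==
h
1
3
4
4
4
5
8
8
9
9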